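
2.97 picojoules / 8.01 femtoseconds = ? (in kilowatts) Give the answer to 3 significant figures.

0.371 kilowatts

(2.97 × 10⁻¹²) / (8.01 × 10⁻¹⁵) = 0.37079 × 10³ W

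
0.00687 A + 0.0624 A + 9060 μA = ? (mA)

78.33 mA

In mA:
  0.00687 A = 0.00687 × 10³ mA = 6.87
  0.0624 A = 0.0624 × 10³ mA = 62.4
  9060 μA = 9060 × 10⁻³ mA = 9.06
Sum: 6.87 + 62.4 + 9.06 = 78.33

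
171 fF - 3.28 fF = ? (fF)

167.72 fF

In fF:
  171 fF → 171
  3.28 fF → 3.28
Difference: 171 - 3.28 = 167.72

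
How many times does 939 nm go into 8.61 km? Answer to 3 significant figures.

(8.61 × 10³) / (939 × 10⁻⁹) = 0.009169 × 10¹²

9170000000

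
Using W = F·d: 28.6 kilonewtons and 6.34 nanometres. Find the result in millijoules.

0.181324 millijoules

28.6e3 × 6.34e-9 = 181.324e-6 J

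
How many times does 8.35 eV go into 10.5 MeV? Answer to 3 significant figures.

(10.5 × 10^6) / (8.35) = 1.257 × 10^6

1260000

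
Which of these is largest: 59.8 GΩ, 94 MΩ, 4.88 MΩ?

59.8 GΩ

59.8 GΩ = 59800000000 Ω
94 MΩ = 94000000 Ω
4.88 MΩ = 4880000 Ω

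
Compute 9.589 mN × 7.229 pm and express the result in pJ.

9.589 × 10^-3 × 7.229 × 10^-12 = 69.318881 × 10^-15 J

0.069318881 pJ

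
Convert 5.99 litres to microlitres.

(no prefix) = 1e0, micro = 1e-6; factor is 1e6.
5.99 × 1e6 = 5990000

5990000 microlitres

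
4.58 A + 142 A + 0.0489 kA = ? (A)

In A:
  4.58 A → 4.58
  142 A → 142
  0.0489 kA = 0.0489 × 10³ A = 48.9
Sum: 4.58 + 142 + 48.9 = 195.48

195.48 A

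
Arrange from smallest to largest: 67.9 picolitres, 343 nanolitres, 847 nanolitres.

67.9 picolitres < 343 nanolitres < 847 nanolitres

67.9 picolitres = 0.0000000000679 litres
343 nanolitres = 0.000000343 litres
847 nanolitres = 0.000000847 litres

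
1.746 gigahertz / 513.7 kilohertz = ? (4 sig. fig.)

3399

(1.746 × 10^9) / (513.7 × 10^3) = 0.0033989 × 10^6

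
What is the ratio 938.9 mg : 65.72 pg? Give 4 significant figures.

(938.9 × 10^-3) / (65.72 × 10^-12) = 14.286 × 10^9

14290000000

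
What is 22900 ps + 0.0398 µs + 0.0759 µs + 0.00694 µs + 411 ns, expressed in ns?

556.54 ns

In ns:
  22900 ps = 22900 × 10⁻³ ns = 22.9
  0.0398 µs = 0.0398 × 10³ ns = 39.8
  0.0759 µs = 0.0759 × 10³ ns = 75.9
  0.00694 µs = 0.00694 × 10³ ns = 6.94
  411 ns → 411
Sum: 22.9 + 39.8 + 75.9 + 6.94 + 411 = 556.54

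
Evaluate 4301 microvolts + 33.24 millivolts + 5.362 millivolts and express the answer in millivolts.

In millivolts:
  4301 microvolts = 4301e-3 millivolts = 4.301
  33.24 millivolts → 33.24
  5.362 millivolts → 5.362
Sum: 4.301 + 33.24 + 5.362 = 42.903

42.903 millivolts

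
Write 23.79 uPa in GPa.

micro = 1e-6, giga = 1e9; factor is 1e-15.
23.79 × 1e-15 = 0.00000000000002379

0.00000000000002379 GPa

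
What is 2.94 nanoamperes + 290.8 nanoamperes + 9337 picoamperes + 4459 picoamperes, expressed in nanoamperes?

In nanoamperes:
  2.94 nanoamperes → 2.94
  290.8 nanoamperes → 290.8
  9337 picoamperes = 9337 × 10^-3 nanoamperes = 9.337
  4459 picoamperes = 4459 × 10^-3 nanoamperes = 4.459
Sum: 2.94 + 290.8 + 9.337 + 4.459 = 307.536

307.536 nanoamperes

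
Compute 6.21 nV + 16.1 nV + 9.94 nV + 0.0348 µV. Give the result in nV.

In nV:
  6.21 nV → 6.21
  16.1 nV → 16.1
  9.94 nV → 9.94
  0.0348 µV = 0.0348 × 10^3 nV = 34.8
Sum: 6.21 + 16.1 + 9.94 + 34.8 = 67.05

67.05 nV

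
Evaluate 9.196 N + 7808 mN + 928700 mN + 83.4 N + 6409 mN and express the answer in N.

1035.513 N

In N:
  9.196 N → 9.196
  7808 mN = 7808e-3 N = 7.808
  928700 mN = 928700e-3 N = 928.7
  83.4 N → 83.4
  6409 mN = 6409e-3 N = 6.409
Sum: 9.196 + 7.808 + 928.7 + 83.4 + 6.409 = 1035.513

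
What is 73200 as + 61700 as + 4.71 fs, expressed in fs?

139.61 fs

In fs:
  73200 as = 73200e-3 fs = 73.2
  61700 as = 61700e-3 fs = 61.7
  4.71 fs → 4.71
Sum: 73.2 + 61.7 + 4.71 = 139.61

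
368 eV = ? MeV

(no prefix) = 10^0, mega = 10^6; factor is 10^-6.
368 × 10^-6 = 0.000368

0.000368 MeV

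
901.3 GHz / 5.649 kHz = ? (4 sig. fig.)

159600000

(901.3e9) / (5.649e3) = 159.55e6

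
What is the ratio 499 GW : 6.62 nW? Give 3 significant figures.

(499e9) / (6.62e-9) = 75.38e18

75400000000000000000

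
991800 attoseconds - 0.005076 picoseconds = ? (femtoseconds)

986.724 femtoseconds

In femtoseconds:
  991800 attoseconds = 991800 × 10⁻³ femtoseconds = 991.8
  0.005076 picoseconds = 0.005076 × 10³ femtoseconds = 5.076
Difference: 991.8 - 5.076 = 986.724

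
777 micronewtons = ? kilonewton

micro = 1e-6, kilo = 1e3; factor is 1e-9.
777 × 1e-9 = 0.000000777

0.000000777 kilonewtons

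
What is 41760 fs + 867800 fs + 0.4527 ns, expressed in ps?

In ps:
  41760 fs = 41760 × 10⁻³ ps = 41.76
  867800 fs = 867800 × 10⁻³ ps = 867.8
  0.4527 ns = 0.4527 × 10³ ps = 452.7
Sum: 41.76 + 867.8 + 452.7 = 1362.26

1362.26 ps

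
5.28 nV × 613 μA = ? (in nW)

0.00323664 nW

5.28e-9 × 613e-6 = 3236.64e-15 W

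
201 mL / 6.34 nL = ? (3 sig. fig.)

(201e-3) / (6.34e-9) = 31.7e6

31700000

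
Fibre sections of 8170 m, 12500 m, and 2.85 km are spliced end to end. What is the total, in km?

In km:
  8170 m = 8170 × 10^-3 km = 8.17
  12500 m = 12500 × 10^-3 km = 12.5
  2.85 km → 2.85
Sum: 8.17 + 12.5 + 2.85 = 23.52

23.52 km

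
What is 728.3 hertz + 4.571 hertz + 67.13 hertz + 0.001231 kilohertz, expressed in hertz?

In hertz:
  728.3 hertz → 728.3
  4.571 hertz → 4.571
  67.13 hertz → 67.13
  0.001231 kilohertz = 0.001231e3 hertz = 1.231
Sum: 728.3 + 4.571 + 67.13 + 1.231 = 801.232

801.232 hertz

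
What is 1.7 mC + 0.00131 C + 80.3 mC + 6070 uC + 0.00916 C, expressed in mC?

98.54 mC

In mC:
  1.7 mC → 1.7
  0.00131 C = 0.00131e3 mC = 1.31
  80.3 mC → 80.3
  6070 uC = 6070e-3 mC = 6.07
  0.00916 C = 0.00916e3 mC = 9.16
Sum: 1.7 + 1.31 + 80.3 + 6.07 + 9.16 = 98.54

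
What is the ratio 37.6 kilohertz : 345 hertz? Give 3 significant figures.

(37.6e3) / (345) = 0.109e3

109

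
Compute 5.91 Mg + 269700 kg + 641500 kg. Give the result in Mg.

In Mg:
  5.91 Mg → 5.91
  269700 kg = 269700 × 10^-3 Mg = 269.7
  641500 kg = 641500 × 10^-3 Mg = 641.5
Sum: 5.91 + 269.7 + 641.5 = 917.11

917.11 Mg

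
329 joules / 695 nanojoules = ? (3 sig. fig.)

(329) / (695 × 10⁻⁹) = 0.4734 × 10⁹

473000000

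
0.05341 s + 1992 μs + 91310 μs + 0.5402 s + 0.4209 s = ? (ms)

1107.812 ms

In ms:
  0.05341 s = 0.05341 × 10^3 ms = 53.41
  1992 μs = 1992 × 10^-3 ms = 1.992
  91310 μs = 91310 × 10^-3 ms = 91.31
  0.5402 s = 0.5402 × 10^3 ms = 540.2
  0.4209 s = 0.4209 × 10^3 ms = 420.9
Sum: 53.41 + 1.992 + 91.31 + 540.2 + 420.9 = 1107.812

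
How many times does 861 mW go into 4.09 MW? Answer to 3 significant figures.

4750000

(4.09 × 10^6) / (861 × 10^-3) = 0.00475 × 10^9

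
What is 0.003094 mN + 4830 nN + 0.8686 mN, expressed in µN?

876.524 µN

In µN:
  0.003094 mN = 0.003094 × 10³ µN = 3.094
  4830 nN = 4830 × 10⁻³ µN = 4.83
  0.8686 mN = 0.8686 × 10³ µN = 868.6
Sum: 3.094 + 4.83 + 868.6 = 876.524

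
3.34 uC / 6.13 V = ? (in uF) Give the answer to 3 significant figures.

(3.34 × 10⁻⁶) / (6.13) = 0.54486 × 10⁻⁶ F

0.545 uF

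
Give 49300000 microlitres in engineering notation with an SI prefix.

= 49.3 litres; mantissa already in [1, 1000).

49.3 litres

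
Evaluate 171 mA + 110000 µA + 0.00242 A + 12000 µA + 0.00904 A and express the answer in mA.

In mA:
  171 mA → 171
  110000 µA = 110000 × 10^-3 mA = 110
  0.00242 A = 0.00242 × 10^3 mA = 2.42
  12000 µA = 12000 × 10^-3 mA = 12
  0.00904 A = 0.00904 × 10^3 mA = 9.04
Sum: 171 + 110 + 2.42 + 12 + 9.04 = 304.46

304.46 mA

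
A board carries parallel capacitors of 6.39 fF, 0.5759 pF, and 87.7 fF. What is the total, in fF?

669.99 fF

In fF:
  6.39 fF → 6.39
  0.5759 pF = 0.5759 × 10^3 fF = 575.9
  87.7 fF → 87.7
Sum: 6.39 + 575.9 + 87.7 = 669.99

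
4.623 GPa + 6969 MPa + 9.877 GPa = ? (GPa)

21.469 GPa

In GPa:
  4.623 GPa → 4.623
  6969 MPa = 6969e-3 GPa = 6.969
  9.877 GPa → 9.877
Sum: 4.623 + 6.969 + 9.877 = 21.469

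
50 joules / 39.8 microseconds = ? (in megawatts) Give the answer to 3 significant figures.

(50) / (39.8 × 10⁻⁶) = 1.2563 × 10⁶ W

1.26 megawatts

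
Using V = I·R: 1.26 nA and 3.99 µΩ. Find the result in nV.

0.0000050274 nV

1.26 × 10^-9 × 3.99 × 10^-6 = 5.0274 × 10^-15 V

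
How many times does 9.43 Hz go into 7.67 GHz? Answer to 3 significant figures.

813000000

(7.67 × 10^9) / (9.43) = 0.8134 × 10^9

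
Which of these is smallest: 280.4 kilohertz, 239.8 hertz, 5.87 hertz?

280.4 kilohertz = 280400 hertz
239.8 hertz = 239.8 hertz
5.87 hertz = 5.87 hertz

5.87 hertz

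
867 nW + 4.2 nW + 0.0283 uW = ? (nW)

In nW:
  867 nW → 867
  4.2 nW → 4.2
  0.0283 uW = 0.0283e3 nW = 28.3
Sum: 867 + 4.2 + 28.3 = 899.5

899.5 nW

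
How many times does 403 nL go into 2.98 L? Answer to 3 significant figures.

(2.98) / (403 × 10^-9) = 0.007395 × 10^9

7390000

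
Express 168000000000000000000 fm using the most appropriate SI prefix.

= 168 × 10^3 m; 10^3 is kilo.

168 km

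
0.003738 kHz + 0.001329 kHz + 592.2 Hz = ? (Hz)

In Hz:
  0.003738 kHz = 0.003738 × 10³ Hz = 3.738
  0.001329 kHz = 0.001329 × 10³ Hz = 1.329
  592.2 Hz → 592.2
Sum: 3.738 + 1.329 + 592.2 = 597.267

597.267 Hz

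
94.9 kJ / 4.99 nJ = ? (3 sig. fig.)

(94.9 × 10³) / (4.99 × 10⁻⁹) = 19.02 × 10¹²

19000000000000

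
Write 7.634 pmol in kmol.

0.000000000000007634 kmol

pico = 10^-12, kilo = 10^3; factor is 10^-15.
7.634 × 10^-15 = 0.000000000000007634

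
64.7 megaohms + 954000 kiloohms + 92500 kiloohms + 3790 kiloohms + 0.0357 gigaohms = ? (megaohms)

1150.69 megaohms

In megaohms:
  64.7 megaohms → 64.7
  954000 kiloohms = 954000 × 10⁻³ megaohms = 954
  92500 kiloohms = 92500 × 10⁻³ megaohms = 92.5
  3790 kiloohms = 3790 × 10⁻³ megaohms = 3.79
  0.0357 gigaohms = 0.0357 × 10³ megaohms = 35.7
Sum: 64.7 + 954 + 92.5 + 3.79 + 35.7 = 1150.69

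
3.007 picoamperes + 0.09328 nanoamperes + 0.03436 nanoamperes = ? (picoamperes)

130.647 picoamperes

In picoamperes:
  3.007 picoamperes → 3.007
  0.09328 nanoamperes = 0.09328e3 picoamperes = 93.28
  0.03436 nanoamperes = 0.03436e3 picoamperes = 34.36
Sum: 3.007 + 93.28 + 34.36 = 130.647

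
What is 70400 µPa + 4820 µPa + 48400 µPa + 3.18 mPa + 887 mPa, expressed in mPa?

In mPa:
  70400 µPa = 70400 × 10^-3 mPa = 70.4
  4820 µPa = 4820 × 10^-3 mPa = 4.82
  48400 µPa = 48400 × 10^-3 mPa = 48.4
  3.18 mPa → 3.18
  887 mPa → 887
Sum: 70.4 + 4.82 + 48.4 + 3.18 + 887 = 1013.8

1013.8 mPa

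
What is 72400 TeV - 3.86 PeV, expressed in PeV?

68.54 PeV

In PeV:
  72400 TeV = 72400e-3 PeV = 72.4
  3.86 PeV → 3.86
Difference: 72.4 - 3.86 = 68.54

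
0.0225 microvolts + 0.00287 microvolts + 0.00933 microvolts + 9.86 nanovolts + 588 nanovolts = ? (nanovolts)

632.56 nanovolts

In nanovolts:
  0.0225 microvolts = 0.0225 × 10^3 nanovolts = 22.5
  0.00287 microvolts = 0.00287 × 10^3 nanovolts = 2.87
  0.00933 microvolts = 0.00933 × 10^3 nanovolts = 9.33
  9.86 nanovolts → 9.86
  588 nanovolts → 588
Sum: 22.5 + 2.87 + 9.33 + 9.86 + 588 = 632.56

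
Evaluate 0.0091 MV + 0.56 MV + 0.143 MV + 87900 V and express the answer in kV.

In kV:
  0.0091 MV = 0.0091 × 10³ kV = 9.1
  0.56 MV = 0.56 × 10³ kV = 560
  0.143 MV = 0.143 × 10³ kV = 143
  87900 V = 87900 × 10⁻³ kV = 87.9
Sum: 9.1 + 560 + 143 + 87.9 = 800

800 kV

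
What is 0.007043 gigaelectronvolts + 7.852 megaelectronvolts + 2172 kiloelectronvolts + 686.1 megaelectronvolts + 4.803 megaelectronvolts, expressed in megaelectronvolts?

In megaelectronvolts:
  0.007043 gigaelectronvolts = 0.007043 × 10^3 megaelectronvolts = 7.043
  7.852 megaelectronvolts → 7.852
  2172 kiloelectronvolts = 2172 × 10^-3 megaelectronvolts = 2.172
  686.1 megaelectronvolts → 686.1
  4.803 megaelectronvolts → 4.803
Sum: 7.043 + 7.852 + 2.172 + 686.1 + 4.803 = 707.97

707.97 megaelectronvolts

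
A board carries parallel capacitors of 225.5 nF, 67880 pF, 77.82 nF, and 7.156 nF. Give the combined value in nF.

378.356 nF

In nF:
  225.5 nF → 225.5
  67880 pF = 67880e-3 nF = 67.88
  77.82 nF → 77.82
  7.156 nF → 7.156
Sum: 225.5 + 67.88 + 77.82 + 7.156 = 378.356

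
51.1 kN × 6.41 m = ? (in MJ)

51.1 × 10^3 × 6.41 = 327.551 × 10^3 J

0.327551 MJ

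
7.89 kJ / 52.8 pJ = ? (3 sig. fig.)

149000000000000

(7.89 × 10³) / (52.8 × 10⁻¹²) = 0.1494 × 10¹⁵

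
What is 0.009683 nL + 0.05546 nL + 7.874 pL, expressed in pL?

In pL:
  0.009683 nL = 0.009683e3 pL = 9.683
  0.05546 nL = 0.05546e3 pL = 55.46
  7.874 pL → 7.874
Sum: 9.683 + 55.46 + 7.874 = 73.017

73.017 pL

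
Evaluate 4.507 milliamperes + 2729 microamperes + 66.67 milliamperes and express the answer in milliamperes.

In milliamperes:
  4.507 milliamperes → 4.507
  2729 microamperes = 2729e-3 milliamperes = 2.729
  66.67 milliamperes → 66.67
Sum: 4.507 + 2.729 + 66.67 = 73.906

73.906 milliamperes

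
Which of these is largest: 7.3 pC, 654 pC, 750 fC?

654 pC

7.3 pC = 0.0000000000073 C
654 pC = 0.000000000654 C
750 fC = 0.00000000000075 C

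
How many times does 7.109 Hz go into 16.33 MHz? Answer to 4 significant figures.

(16.33 × 10⁶) / (7.109) = 2.2971 × 10⁶

2297000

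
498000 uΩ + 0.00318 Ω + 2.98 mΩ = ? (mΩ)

In mΩ:
  498000 uΩ = 498000 × 10⁻³ mΩ = 498
  0.00318 Ω = 0.00318 × 10³ mΩ = 3.18
  2.98 mΩ → 2.98
Sum: 498 + 3.18 + 2.98 = 504.16

504.16 mΩ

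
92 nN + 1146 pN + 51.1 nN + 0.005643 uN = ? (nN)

In nN:
  92 nN → 92
  1146 pN = 1146e-3 nN = 1.146
  51.1 nN → 51.1
  0.005643 uN = 0.005643e3 nN = 5.643
Sum: 92 + 1.146 + 51.1 + 5.643 = 149.889

149.889 nN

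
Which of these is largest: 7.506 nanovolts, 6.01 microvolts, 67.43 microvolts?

67.43 microvolts

7.506 nanovolts = 0.000000007506 volts
6.01 microvolts = 0.00000601 volts
67.43 microvolts = 0.00006743 volts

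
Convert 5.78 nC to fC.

nano = 1e-9, femto = 1e-15; factor is 1e6.
5.78 × 1e6 = 5780000

5780000 fC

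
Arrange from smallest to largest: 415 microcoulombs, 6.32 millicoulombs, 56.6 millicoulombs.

415 microcoulombs < 6.32 millicoulombs < 56.6 millicoulombs

415 microcoulombs = 0.000415 coulombs
6.32 millicoulombs = 0.00632 coulombs
56.6 millicoulombs = 0.0566 coulombs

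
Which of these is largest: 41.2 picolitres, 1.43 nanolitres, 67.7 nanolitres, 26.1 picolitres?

67.7 nanolitres

41.2 picolitres = 0.0000000000412 litres
1.43 nanolitres = 0.00000000143 litres
67.7 nanolitres = 0.0000000677 litres
26.1 picolitres = 0.0000000000261 litres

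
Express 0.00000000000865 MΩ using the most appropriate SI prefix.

= 8.65 × 10⁻⁶ Ω; 10⁻⁶ is micro.

8.65 μΩ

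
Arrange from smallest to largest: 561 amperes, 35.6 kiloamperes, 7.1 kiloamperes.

561 amperes = 561 amperes
35.6 kiloamperes = 35600 amperes
7.1 kiloamperes = 7100 amperes

561 amperes < 7.1 kiloamperes < 35.6 kiloamperes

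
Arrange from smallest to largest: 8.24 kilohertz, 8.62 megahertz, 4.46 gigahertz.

8.24 kilohertz = 8240 hertz
8.62 megahertz = 8620000 hertz
4.46 gigahertz = 4460000000 hertz

8.24 kilohertz < 8.62 megahertz < 4.46 gigahertz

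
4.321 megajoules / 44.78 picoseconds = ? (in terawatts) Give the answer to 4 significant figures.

96490 terawatts

(4.321 × 10⁶) / (44.78 × 10⁻¹²) = 0.096494 × 10¹⁸ W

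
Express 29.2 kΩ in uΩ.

29200000000 uΩ

kilo = 1e3, micro = 1e-6; factor is 1e9.
29.2 × 1e9 = 29200000000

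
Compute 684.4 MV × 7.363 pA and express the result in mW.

684.4 × 10^6 × 7.363 × 10^-12 = 5039.2372 × 10^-6 W

5.0392372 mW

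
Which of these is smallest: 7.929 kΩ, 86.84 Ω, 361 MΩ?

7.929 kΩ = 7929 Ω
86.84 Ω = 86.84 Ω
361 MΩ = 361000000 Ω

86.84 Ω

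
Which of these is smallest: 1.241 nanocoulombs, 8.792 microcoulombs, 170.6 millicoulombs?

1.241 nanocoulombs

1.241 nanocoulombs = 0.000000001241 coulombs
8.792 microcoulombs = 0.000008792 coulombs
170.6 millicoulombs = 0.1706 coulombs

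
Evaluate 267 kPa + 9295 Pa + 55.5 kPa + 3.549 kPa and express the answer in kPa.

335.344 kPa

In kPa:
  267 kPa → 267
  9295 Pa = 9295 × 10^-3 kPa = 9.295
  55.5 kPa → 55.5
  3.549 kPa → 3.549
Sum: 267 + 9.295 + 55.5 + 3.549 = 335.344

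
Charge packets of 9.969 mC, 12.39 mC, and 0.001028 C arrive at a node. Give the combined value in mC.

In mC:
  9.969 mC → 9.969
  12.39 mC → 12.39
  0.001028 C = 0.001028 × 10^3 mC = 1.028
Sum: 9.969 + 12.39 + 1.028 = 23.387

23.387 mC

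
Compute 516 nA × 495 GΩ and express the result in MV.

0.25542 MV

516e-9 × 495e9 = 255420 V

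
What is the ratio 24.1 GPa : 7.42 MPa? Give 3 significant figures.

(24.1 × 10^9) / (7.42 × 10^6) = 3.248 × 10^3

3250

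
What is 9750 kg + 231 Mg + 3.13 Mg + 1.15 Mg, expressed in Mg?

245.03 Mg

In Mg:
  9750 kg = 9750e-3 Mg = 9.75
  231 Mg → 231
  3.13 Mg → 3.13
  1.15 Mg → 1.15
Sum: 9.75 + 231 + 3.13 + 1.15 = 245.03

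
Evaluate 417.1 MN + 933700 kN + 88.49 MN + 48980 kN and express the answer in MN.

1488.27 MN

In MN:
  417.1 MN → 417.1
  933700 kN = 933700 × 10^-3 MN = 933.7
  88.49 MN → 88.49
  48980 kN = 48980 × 10^-3 MN = 48.98
Sum: 417.1 + 933.7 + 88.49 + 48.98 = 1488.27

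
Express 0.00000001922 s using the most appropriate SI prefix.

19.22 ns

= 19.22e-9 s; 1e-9 is nano.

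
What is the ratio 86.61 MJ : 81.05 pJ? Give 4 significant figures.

1069000000000000000

(86.61 × 10⁶) / (81.05 × 10⁻¹²) = 1.0686 × 10¹⁸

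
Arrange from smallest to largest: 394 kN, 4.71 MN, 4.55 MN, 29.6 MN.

394 kN < 4.55 MN < 4.71 MN < 29.6 MN

394 kN = 394000 N
4.71 MN = 4710000 N
4.55 MN = 4550000 N
29.6 MN = 29600000 N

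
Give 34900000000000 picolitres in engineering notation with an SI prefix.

= 34.9 litres; mantissa already in [1, 1000).

34.9 litres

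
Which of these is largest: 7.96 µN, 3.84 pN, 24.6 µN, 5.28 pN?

24.6 µN

7.96 µN = 0.00000796 N
3.84 pN = 0.00000000000384 N
24.6 µN = 0.0000246 N
5.28 pN = 0.00000000000528 N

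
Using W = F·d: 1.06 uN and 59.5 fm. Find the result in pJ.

1.06e-6 × 59.5e-15 = 63.07e-21 J

0.00000006307 pJ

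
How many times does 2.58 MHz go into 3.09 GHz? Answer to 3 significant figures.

1200

(3.09e9) / (2.58e6) = 1.198e3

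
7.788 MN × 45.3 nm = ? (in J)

0.3527964 J

7.788e6 × 45.3e-9 = 352.7964e-3 J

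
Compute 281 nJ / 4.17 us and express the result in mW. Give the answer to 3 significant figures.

(281 × 10⁻⁹) / (4.17 × 10⁻⁶) = 67.386 × 10⁻³ W

67.4 mW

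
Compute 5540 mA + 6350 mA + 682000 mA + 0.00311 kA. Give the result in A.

697 A

In A:
  5540 mA = 5540e-3 A = 5.54
  6350 mA = 6350e-3 A = 6.35
  682000 mA = 682000e-3 A = 682
  0.00311 kA = 0.00311e3 A = 3.11
Sum: 5.54 + 6.35 + 682 + 3.11 = 697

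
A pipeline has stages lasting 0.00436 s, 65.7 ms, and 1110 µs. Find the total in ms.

71.17 ms

In ms:
  0.00436 s = 0.00436 × 10^3 ms = 4.36
  65.7 ms → 65.7
  1110 µs = 1110 × 10^-3 ms = 1.11
Sum: 4.36 + 65.7 + 1.11 = 71.17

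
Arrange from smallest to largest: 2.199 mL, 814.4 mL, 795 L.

2.199 mL = 0.002199 L
814.4 mL = 0.8144 L
795 L = 795 L

2.199 mL < 814.4 mL < 795 L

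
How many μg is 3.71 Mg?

3710000000000 μg

mega = 10⁶, micro = 10⁻⁶; factor is 10¹².
3.71 × 10¹² = 3710000000000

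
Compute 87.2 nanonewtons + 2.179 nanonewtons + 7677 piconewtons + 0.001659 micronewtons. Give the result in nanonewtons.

In nanonewtons:
  87.2 nanonewtons → 87.2
  2.179 nanonewtons → 2.179
  7677 piconewtons = 7677 × 10^-3 nanonewtons = 7.677
  0.001659 micronewtons = 0.001659 × 10^3 nanonewtons = 1.659
Sum: 87.2 + 2.179 + 7.677 + 1.659 = 98.715

98.715 nanonewtons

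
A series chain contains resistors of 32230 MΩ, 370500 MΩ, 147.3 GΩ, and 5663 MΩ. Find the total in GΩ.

555.693 GΩ

In GΩ:
  32230 MΩ = 32230 × 10⁻³ GΩ = 32.23
  370500 MΩ = 370500 × 10⁻³ GΩ = 370.5
  147.3 GΩ → 147.3
  5663 MΩ = 5663 × 10⁻³ GΩ = 5.663
Sum: 32.23 + 370.5 + 147.3 + 5.663 = 555.693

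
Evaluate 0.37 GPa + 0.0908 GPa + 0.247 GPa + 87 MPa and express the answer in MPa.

794.8 MPa

In MPa:
  0.37 GPa = 0.37 × 10^3 MPa = 370
  0.0908 GPa = 0.0908 × 10^3 MPa = 90.8
  0.247 GPa = 0.247 × 10^3 MPa = 247
  87 MPa → 87
Sum: 370 + 90.8 + 247 + 87 = 794.8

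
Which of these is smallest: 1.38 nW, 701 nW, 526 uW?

1.38 nW = 0.00000000138 W
701 nW = 0.000000701 W
526 uW = 0.000526 W

1.38 nW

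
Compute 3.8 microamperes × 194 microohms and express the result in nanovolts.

3.8 × 10⁻⁶ × 194 × 10⁻⁶ = 737.2 × 10⁻¹² V

0.7372 nanovolts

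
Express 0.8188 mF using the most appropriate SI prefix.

818.8 μF

= 818.8 × 10^-6 F; 10^-6 is micro.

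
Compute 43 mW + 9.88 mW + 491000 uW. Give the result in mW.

In mW:
  43 mW → 43
  9.88 mW → 9.88
  491000 uW = 491000 × 10^-3 mW = 491
Sum: 43 + 9.88 + 491 = 543.88

543.88 mW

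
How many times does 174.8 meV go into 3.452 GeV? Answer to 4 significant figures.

19750000000

(3.452e9) / (174.8e-3) = 0.019748e12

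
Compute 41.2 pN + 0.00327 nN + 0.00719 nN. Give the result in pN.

In pN:
  41.2 pN → 41.2
  0.00327 nN = 0.00327 × 10^3 pN = 3.27
  0.00719 nN = 0.00719 × 10^3 pN = 7.19
Sum: 41.2 + 3.27 + 7.19 = 51.66

51.66 pN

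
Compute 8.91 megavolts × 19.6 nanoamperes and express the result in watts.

0.174636 watts

8.91 × 10⁶ × 19.6 × 10⁻⁹ = 174.636 × 10⁻³ W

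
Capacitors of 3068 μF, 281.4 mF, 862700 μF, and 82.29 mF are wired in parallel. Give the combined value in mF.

In mF:
  3068 μF = 3068 × 10^-3 mF = 3.068
  281.4 mF → 281.4
  862700 μF = 862700 × 10^-3 mF = 862.7
  82.29 mF → 82.29
Sum: 3.068 + 281.4 + 862.7 + 82.29 = 1229.458

1229.458 mF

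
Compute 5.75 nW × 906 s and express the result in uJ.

5.75 × 10⁻⁹ × 906 = 5209.5 × 10⁻⁹ J

5.2095 uJ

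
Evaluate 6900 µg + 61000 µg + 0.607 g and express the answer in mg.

674.9 mg

In mg:
  6900 µg = 6900e-3 mg = 6.9
  61000 µg = 61000e-3 mg = 61
  0.607 g = 0.607e3 mg = 607
Sum: 6.9 + 61 + 607 = 674.9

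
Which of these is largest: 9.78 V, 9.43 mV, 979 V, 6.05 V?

9.78 V = 9.78 V
9.43 mV = 0.00943 V
979 V = 979 V
6.05 V = 6.05 V

979 V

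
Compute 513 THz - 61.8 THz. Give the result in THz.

451.2 THz

In THz:
  513 THz → 513
  61.8 THz → 61.8
Difference: 513 - 61.8 = 451.2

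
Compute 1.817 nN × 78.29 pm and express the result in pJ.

1.817 × 10⁻⁹ × 78.29 × 10⁻¹² = 142.25293 × 10⁻²¹ J

0.00000014225293 pJ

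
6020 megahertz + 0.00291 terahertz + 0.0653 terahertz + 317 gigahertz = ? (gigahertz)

In gigahertz:
  6020 megahertz = 6020 × 10^-3 gigahertz = 6.02
  0.00291 terahertz = 0.00291 × 10^3 gigahertz = 2.91
  0.0653 terahertz = 0.0653 × 10^3 gigahertz = 65.3
  317 gigahertz → 317
Sum: 6.02 + 2.91 + 65.3 + 317 = 391.23

391.23 gigahertz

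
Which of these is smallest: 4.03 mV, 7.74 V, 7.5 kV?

4.03 mV

4.03 mV = 0.00403 V
7.74 V = 7.74 V
7.5 kV = 7500 V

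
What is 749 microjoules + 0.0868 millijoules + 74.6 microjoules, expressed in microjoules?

In microjoules:
  749 microjoules → 749
  0.0868 millijoules = 0.0868 × 10^3 microjoules = 86.8
  74.6 microjoules → 74.6
Sum: 749 + 86.8 + 74.6 = 910.4

910.4 microjoules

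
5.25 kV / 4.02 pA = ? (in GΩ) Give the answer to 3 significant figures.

(5.25 × 10^3) / (4.02 × 10^-12) = 1.306 × 10^15 Ω

1310000 GΩ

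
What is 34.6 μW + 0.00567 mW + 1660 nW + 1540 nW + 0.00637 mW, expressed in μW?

In μW:
  34.6 μW → 34.6
  0.00567 mW = 0.00567e3 μW = 5.67
  1660 nW = 1660e-3 μW = 1.66
  1540 nW = 1540e-3 μW = 1.54
  0.00637 mW = 0.00637e3 μW = 6.37
Sum: 34.6 + 5.67 + 1.66 + 1.54 + 6.37 = 49.84

49.84 μW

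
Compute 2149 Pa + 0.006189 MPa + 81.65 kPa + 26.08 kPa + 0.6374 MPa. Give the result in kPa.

753.468 kPa

In kPa:
  2149 Pa = 2149e-3 kPa = 2.149
  0.006189 MPa = 0.006189e3 kPa = 6.189
  81.65 kPa → 81.65
  26.08 kPa → 26.08
  0.6374 MPa = 0.6374e3 kPa = 637.4
Sum: 2.149 + 6.189 + 81.65 + 26.08 + 637.4 = 753.468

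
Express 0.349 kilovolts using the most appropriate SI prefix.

349 volts

= 349 volts; mantissa already in [1, 1000).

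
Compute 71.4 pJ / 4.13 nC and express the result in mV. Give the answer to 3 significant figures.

17.3 mV

(71.4 × 10⁻¹²) / (4.13 × 10⁻⁹) = 17.288 × 10⁻³ V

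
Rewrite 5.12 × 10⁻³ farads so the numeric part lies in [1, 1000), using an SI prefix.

= 5.12 × 10⁻³ farads; 10⁻³ is milli.

5.12 millifarads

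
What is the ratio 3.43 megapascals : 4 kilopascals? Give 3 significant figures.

858

(3.43e6) / (4e3) = 0.8575e3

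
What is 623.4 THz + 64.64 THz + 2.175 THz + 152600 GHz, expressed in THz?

In THz:
  623.4 THz → 623.4
  64.64 THz → 64.64
  2.175 THz → 2.175
  152600 GHz = 152600e-3 THz = 152.6
Sum: 623.4 + 64.64 + 2.175 + 152.6 = 842.815

842.815 THz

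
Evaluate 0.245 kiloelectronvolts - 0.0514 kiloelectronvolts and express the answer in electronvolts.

193.6 electronvolts

In electronvolts:
  0.245 kiloelectronvolts = 0.245 × 10^3 electronvolts = 245
  0.0514 kiloelectronvolts = 0.0514 × 10^3 electronvolts = 51.4
Difference: 245 - 51.4 = 193.6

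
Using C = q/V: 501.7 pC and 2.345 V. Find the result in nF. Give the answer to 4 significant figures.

(501.7 × 10^-12) / (2.345) = 213.945 × 10^-12 F

0.2139 nF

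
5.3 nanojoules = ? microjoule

0.0053 microjoules

nano = 10⁻⁹, micro = 10⁻⁶; factor is 10⁻³.
5.3 × 10⁻³ = 0.0053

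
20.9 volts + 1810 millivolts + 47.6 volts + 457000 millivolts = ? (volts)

527.31 volts

In volts:
  20.9 volts → 20.9
  1810 millivolts = 1810 × 10⁻³ volts = 1.81
  47.6 volts → 47.6
  457000 millivolts = 457000 × 10⁻³ volts = 457
Sum: 20.9 + 1.81 + 47.6 + 457 = 527.31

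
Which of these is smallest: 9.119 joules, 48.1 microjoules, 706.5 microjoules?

9.119 joules = 9.119 joules
48.1 microjoules = 0.0000481 joules
706.5 microjoules = 0.0007065 joules

48.1 microjoules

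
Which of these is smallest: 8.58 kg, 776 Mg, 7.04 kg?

8.58 kg = 8580 g
776 Mg = 776000000 g
7.04 kg = 7040 g

7.04 kg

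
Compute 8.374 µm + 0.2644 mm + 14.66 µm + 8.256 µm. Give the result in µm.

In µm:
  8.374 µm → 8.374
  0.2644 mm = 0.2644 × 10^3 µm = 264.4
  14.66 µm → 14.66
  8.256 µm → 8.256
Sum: 8.374 + 264.4 + 14.66 + 8.256 = 295.69

295.69 µm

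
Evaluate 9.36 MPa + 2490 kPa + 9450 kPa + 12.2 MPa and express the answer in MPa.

33.5 MPa

In MPa:
  9.36 MPa → 9.36
  2490 kPa = 2490 × 10⁻³ MPa = 2.49
  9450 kPa = 9450 × 10⁻³ MPa = 9.45
  12.2 MPa → 12.2
Sum: 9.36 + 2.49 + 9.45 + 12.2 = 33.5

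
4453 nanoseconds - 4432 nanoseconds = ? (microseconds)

In microseconds:
  4453 nanoseconds = 4453e-3 microseconds = 4.453
  4432 nanoseconds = 4432e-3 microseconds = 4.432
Difference: 4.453 - 4.432 = 0.021

0.021 microseconds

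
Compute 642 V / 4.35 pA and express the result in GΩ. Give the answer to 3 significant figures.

148000 GΩ

(642) / (4.35 × 10⁻¹²) = 147.59 × 10¹² Ω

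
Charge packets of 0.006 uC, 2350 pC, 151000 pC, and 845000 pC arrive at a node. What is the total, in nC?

In nC:
  0.006 uC = 0.006 × 10³ nC = 6
  2350 pC = 2350 × 10⁻³ nC = 2.35
  151000 pC = 151000 × 10⁻³ nC = 151
  845000 pC = 845000 × 10⁻³ nC = 845
Sum: 6 + 2.35 + 151 + 845 = 1004.35

1004.35 nC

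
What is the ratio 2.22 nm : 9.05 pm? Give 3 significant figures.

(2.22 × 10^-9) / (9.05 × 10^-12) = 0.2453 × 10^3

245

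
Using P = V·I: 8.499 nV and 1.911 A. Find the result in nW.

16.241589 nW

8.499e-9 × 1.911 = 16.241589e-9 W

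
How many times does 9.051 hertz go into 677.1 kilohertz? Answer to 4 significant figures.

(677.1 × 10³) / (9.051) = 74.809 × 10³

74810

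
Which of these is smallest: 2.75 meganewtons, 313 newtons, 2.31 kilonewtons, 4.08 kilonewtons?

2.75 meganewtons = 2750000 newtons
313 newtons = 313 newtons
2.31 kilonewtons = 2310 newtons
4.08 kilonewtons = 4080 newtons

313 newtons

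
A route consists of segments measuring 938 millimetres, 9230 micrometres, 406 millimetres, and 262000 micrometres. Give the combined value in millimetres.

In millimetres:
  938 millimetres → 938
  9230 micrometres = 9230 × 10^-3 millimetres = 9.23
  406 millimetres → 406
  262000 micrometres = 262000 × 10^-3 millimetres = 262
Sum: 938 + 9.23 + 406 + 262 = 1615.23

1615.23 millimetres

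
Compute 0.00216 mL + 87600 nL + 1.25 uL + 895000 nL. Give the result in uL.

In uL:
  0.00216 mL = 0.00216 × 10^3 uL = 2.16
  87600 nL = 87600 × 10^-3 uL = 87.6
  1.25 uL → 1.25
  895000 nL = 895000 × 10^-3 uL = 895
Sum: 2.16 + 87.6 + 1.25 + 895 = 986.01

986.01 uL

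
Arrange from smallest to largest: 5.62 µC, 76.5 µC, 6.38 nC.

5.62 µC = 0.00000562 C
76.5 µC = 0.0000765 C
6.38 nC = 0.00000000638 C

6.38 nC < 5.62 µC < 76.5 µC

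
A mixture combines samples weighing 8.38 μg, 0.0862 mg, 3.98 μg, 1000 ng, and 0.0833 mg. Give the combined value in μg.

182.86 μg

In μg:
  8.38 μg → 8.38
  0.0862 mg = 0.0862e3 μg = 86.2
  3.98 μg → 3.98
  1000 ng = 1000e-3 μg = 1
  0.0833 mg = 0.0833e3 μg = 83.3
Sum: 8.38 + 86.2 + 3.98 + 1 + 83.3 = 182.86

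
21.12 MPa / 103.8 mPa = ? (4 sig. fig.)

203500000

(21.12 × 10^6) / (103.8 × 10^-3) = 0.20347 × 10^9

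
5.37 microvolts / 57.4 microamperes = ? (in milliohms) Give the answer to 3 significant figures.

93.6 milliohms

(5.37 × 10⁻⁶) / (57.4 × 10⁻⁶) = 0.093554 Ω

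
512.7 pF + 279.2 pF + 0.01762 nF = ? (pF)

In pF:
  512.7 pF → 512.7
  279.2 pF → 279.2
  0.01762 nF = 0.01762e3 pF = 17.62
Sum: 512.7 + 279.2 + 17.62 = 809.52

809.52 pF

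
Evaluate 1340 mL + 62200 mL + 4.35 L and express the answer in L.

In L:
  1340 mL = 1340e-3 L = 1.34
  62200 mL = 62200e-3 L = 62.2
  4.35 L → 4.35
Sum: 1.34 + 62.2 + 4.35 = 67.89

67.89 L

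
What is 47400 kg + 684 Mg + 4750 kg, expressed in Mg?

736.15 Mg

In Mg:
  47400 kg = 47400e-3 Mg = 47.4
  684 Mg → 684
  4750 kg = 4750e-3 Mg = 4.75
Sum: 47.4 + 684 + 4.75 = 736.15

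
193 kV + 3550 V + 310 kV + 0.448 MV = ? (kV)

954.55 kV

In kV:
  193 kV → 193
  3550 V = 3550e-3 kV = 3.55
  310 kV → 310
  0.448 MV = 0.448e3 kV = 448
Sum: 193 + 3.55 + 310 + 448 = 954.55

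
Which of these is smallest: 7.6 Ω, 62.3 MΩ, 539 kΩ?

7.6 Ω

7.6 Ω = 7.6 Ω
62.3 MΩ = 62300000 Ω
539 kΩ = 539000 Ω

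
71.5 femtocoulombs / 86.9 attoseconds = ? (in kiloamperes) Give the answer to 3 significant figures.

0.823 kiloamperes

(71.5 × 10⁻¹⁵) / (86.9 × 10⁻¹⁸) = 0.82278 × 10³ A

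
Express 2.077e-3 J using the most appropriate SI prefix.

= 2.077e-3 J; 1e-3 is milli.

2.077 mJ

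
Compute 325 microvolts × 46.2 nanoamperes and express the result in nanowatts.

325 × 10⁻⁶ × 46.2 × 10⁻⁹ = 15015 × 10⁻¹⁵ W

0.015015 nanowatts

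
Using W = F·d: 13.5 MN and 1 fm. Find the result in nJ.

13.5 nJ

13.5 × 10⁶ × 1 × 10⁻¹⁵ = 13.5 × 10⁻⁹ J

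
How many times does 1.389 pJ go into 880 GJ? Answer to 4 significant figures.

(880 × 10⁹) / (1.389 × 10⁻¹²) = 633.55 × 10²¹

633500000000000000000000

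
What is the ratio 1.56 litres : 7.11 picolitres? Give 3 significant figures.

(1.56) / (7.11 × 10⁻¹²) = 0.2194 × 10¹²

219000000000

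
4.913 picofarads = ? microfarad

0.000004913 microfarads

pico = 10^-12, micro = 10^-6; factor is 10^-6.
4.913 × 10^-6 = 0.000004913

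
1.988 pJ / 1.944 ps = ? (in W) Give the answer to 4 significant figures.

1.023 W

(1.988 × 10^-12) / (1.944 × 10^-12) = 1.02263 W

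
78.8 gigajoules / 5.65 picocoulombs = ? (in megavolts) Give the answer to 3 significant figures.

(78.8 × 10⁹) / (5.65 × 10⁻¹²) = 13.947 × 10²¹ V

13900000000000000 megavolts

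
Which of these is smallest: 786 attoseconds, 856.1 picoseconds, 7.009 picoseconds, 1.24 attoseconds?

1.24 attoseconds

786 attoseconds = 0.000000000000000786 seconds
856.1 picoseconds = 0.0000000008561 seconds
7.009 picoseconds = 0.000000000007009 seconds
1.24 attoseconds = 0.00000000000000000124 seconds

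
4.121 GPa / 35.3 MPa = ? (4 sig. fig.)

116.7

(4.121 × 10^9) / (35.3 × 10^6) = 0.11674 × 10^3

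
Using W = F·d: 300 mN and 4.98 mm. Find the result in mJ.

1.494 mJ

300 × 10⁻³ × 4.98 × 10⁻³ = 1494 × 10⁻⁶ J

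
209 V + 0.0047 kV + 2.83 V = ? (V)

In V:
  209 V → 209
  0.0047 kV = 0.0047e3 V = 4.7
  2.83 V → 2.83
Sum: 209 + 4.7 + 2.83 = 216.53

216.53 V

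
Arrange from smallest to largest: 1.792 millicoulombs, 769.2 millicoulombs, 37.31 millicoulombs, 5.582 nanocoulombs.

1.792 millicoulombs = 0.001792 coulombs
769.2 millicoulombs = 0.7692 coulombs
37.31 millicoulombs = 0.03731 coulombs
5.582 nanocoulombs = 0.000000005582 coulombs

5.582 nanocoulombs < 1.792 millicoulombs < 37.31 millicoulombs < 769.2 millicoulombs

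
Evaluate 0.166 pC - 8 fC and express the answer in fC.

In fC:
  0.166 pC = 0.166e3 fC = 166
  8 fC → 8
Difference: 166 - 8 = 158

158 fC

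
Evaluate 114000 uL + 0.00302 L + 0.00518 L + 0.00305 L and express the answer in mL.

125.25 mL

In mL:
  114000 uL = 114000e-3 mL = 114
  0.00302 L = 0.00302e3 mL = 3.02
  0.00518 L = 0.00518e3 mL = 5.18
  0.00305 L = 0.00305e3 mL = 3.05
Sum: 114 + 3.02 + 5.18 + 3.05 = 125.25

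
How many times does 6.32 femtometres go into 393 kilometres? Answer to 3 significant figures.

62200000000000000000

(393e3) / (6.32e-15) = 62.18e18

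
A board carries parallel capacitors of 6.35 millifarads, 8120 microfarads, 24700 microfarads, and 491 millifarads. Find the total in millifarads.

530.17 millifarads

In millifarads:
  6.35 millifarads → 6.35
  8120 microfarads = 8120e-3 millifarads = 8.12
  24700 microfarads = 24700e-3 millifarads = 24.7
  491 millifarads → 491
Sum: 6.35 + 8.12 + 24.7 + 491 = 530.17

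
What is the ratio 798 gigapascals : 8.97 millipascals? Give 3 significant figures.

(798 × 10^9) / (8.97 × 10^-3) = 88.96 × 10^12

89000000000000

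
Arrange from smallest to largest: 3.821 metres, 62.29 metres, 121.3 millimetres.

3.821 metres = 3.821 metres
62.29 metres = 62.29 metres
121.3 millimetres = 0.1213 metres

121.3 millimetres < 3.821 metres < 62.29 metres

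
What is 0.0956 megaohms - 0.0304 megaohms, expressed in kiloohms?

In kiloohms:
  0.0956 megaohms = 0.0956 × 10^3 kiloohms = 95.6
  0.0304 megaohms = 0.0304 × 10^3 kiloohms = 30.4
Difference: 95.6 - 30.4 = 65.2

65.2 kiloohms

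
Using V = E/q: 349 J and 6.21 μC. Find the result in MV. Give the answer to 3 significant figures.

(349) / (6.21 × 10⁻⁶) = 56.2 × 10⁶ V

56.2 MV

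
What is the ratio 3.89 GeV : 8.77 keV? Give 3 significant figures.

(3.89 × 10⁹) / (8.77 × 10³) = 0.4436 × 10⁶

444000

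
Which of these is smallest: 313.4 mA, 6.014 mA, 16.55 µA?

313.4 mA = 0.3134 A
6.014 mA = 0.006014 A
16.55 µA = 0.00001655 A

16.55 µA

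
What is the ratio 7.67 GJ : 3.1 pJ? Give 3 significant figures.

2470000000000000000000

(7.67e9) / (3.1e-12) = 2.474e21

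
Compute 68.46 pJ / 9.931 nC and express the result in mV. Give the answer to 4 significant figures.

(68.46 × 10⁻¹²) / (9.931 × 10⁻⁹) = 6.89357 × 10⁻³ V

6.894 mV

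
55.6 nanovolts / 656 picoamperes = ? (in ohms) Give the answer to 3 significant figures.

84.8 ohms

(55.6 × 10^-9) / (656 × 10^-12) = 0.084756 × 10^3 Ω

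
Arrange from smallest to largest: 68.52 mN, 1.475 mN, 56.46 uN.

68.52 mN = 0.06852 N
1.475 mN = 0.001475 N
56.46 uN = 0.00005646 N

56.46 uN < 1.475 mN < 68.52 mN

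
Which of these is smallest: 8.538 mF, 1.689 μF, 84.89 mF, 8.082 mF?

8.538 mF = 0.008538 F
1.689 μF = 0.000001689 F
84.89 mF = 0.08489 F
8.082 mF = 0.008082 F

1.689 μF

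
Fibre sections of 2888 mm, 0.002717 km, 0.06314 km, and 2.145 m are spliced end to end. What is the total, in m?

In m:
  2888 mm = 2888e-3 m = 2.888
  0.002717 km = 0.002717e3 m = 2.717
  0.06314 km = 0.06314e3 m = 63.14
  2.145 m → 2.145
Sum: 2.888 + 2.717 + 63.14 + 2.145 = 70.89

70.89 m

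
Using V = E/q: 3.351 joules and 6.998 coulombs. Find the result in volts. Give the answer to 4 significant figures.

(3.351) / (6.998) = 0.478851 V

0.4789 volts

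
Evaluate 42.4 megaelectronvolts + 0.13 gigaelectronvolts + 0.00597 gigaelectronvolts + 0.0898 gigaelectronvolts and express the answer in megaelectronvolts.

268.17 megaelectronvolts

In megaelectronvolts:
  42.4 megaelectronvolts → 42.4
  0.13 gigaelectronvolts = 0.13 × 10³ megaelectronvolts = 130
  0.00597 gigaelectronvolts = 0.00597 × 10³ megaelectronvolts = 5.97
  0.0898 gigaelectronvolts = 0.0898 × 10³ megaelectronvolts = 89.8
Sum: 42.4 + 130 + 5.97 + 89.8 = 268.17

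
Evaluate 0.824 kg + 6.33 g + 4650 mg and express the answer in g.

In g:
  0.824 kg = 0.824 × 10^3 g = 824
  6.33 g → 6.33
  4650 mg = 4650 × 10^-3 g = 4.65
Sum: 824 + 6.33 + 4.65 = 834.98

834.98 g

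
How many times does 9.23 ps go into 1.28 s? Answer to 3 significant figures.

(1.28) / (9.23 × 10^-12) = 0.1387 × 10^12

139000000000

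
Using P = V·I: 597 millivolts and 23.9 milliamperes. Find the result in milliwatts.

14.2683 milliwatts

597 × 10⁻³ × 23.9 × 10⁻³ = 14268.3 × 10⁻⁶ W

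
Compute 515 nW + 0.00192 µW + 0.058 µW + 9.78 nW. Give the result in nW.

584.7 nW

In nW:
  515 nW → 515
  0.00192 µW = 0.00192 × 10^3 nW = 1.92
  0.058 µW = 0.058 × 10^3 nW = 58
  9.78 nW → 9.78
Sum: 515 + 1.92 + 58 + 9.78 = 584.7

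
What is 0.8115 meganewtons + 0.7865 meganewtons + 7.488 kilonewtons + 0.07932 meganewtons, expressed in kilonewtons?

1684.808 kilonewtons

In kilonewtons:
  0.8115 meganewtons = 0.8115 × 10^3 kilonewtons = 811.5
  0.7865 meganewtons = 0.7865 × 10^3 kilonewtons = 786.5
  7.488 kilonewtons → 7.488
  0.07932 meganewtons = 0.07932 × 10^3 kilonewtons = 79.32
Sum: 811.5 + 786.5 + 7.488 + 79.32 = 1684.808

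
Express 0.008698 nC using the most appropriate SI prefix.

= 8.698e-12 C; 1e-12 is pico.

8.698 pC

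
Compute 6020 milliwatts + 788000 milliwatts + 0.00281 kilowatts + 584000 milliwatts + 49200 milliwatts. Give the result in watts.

1430.03 watts

In watts:
  6020 milliwatts = 6020 × 10⁻³ watts = 6.02
  788000 milliwatts = 788000 × 10⁻³ watts = 788
  0.00281 kilowatts = 0.00281 × 10³ watts = 2.81
  584000 milliwatts = 584000 × 10⁻³ watts = 584
  49200 milliwatts = 49200 × 10⁻³ watts = 49.2
Sum: 6.02 + 788 + 2.81 + 584 + 49.2 = 1430.03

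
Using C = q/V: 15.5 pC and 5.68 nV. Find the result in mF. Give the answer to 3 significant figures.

(15.5 × 10⁻¹²) / (5.68 × 10⁻⁹) = 2.7289 × 10⁻³ F

2.73 mF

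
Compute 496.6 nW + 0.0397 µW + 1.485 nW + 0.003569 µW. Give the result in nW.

In nW:
  496.6 nW → 496.6
  0.0397 µW = 0.0397e3 nW = 39.7
  1.485 nW → 1.485
  0.003569 µW = 0.003569e3 nW = 3.569
Sum: 496.6 + 39.7 + 1.485 + 3.569 = 541.354

541.354 nW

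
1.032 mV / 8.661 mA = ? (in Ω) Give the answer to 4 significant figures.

0.1192 Ω

(1.032 × 10^-3) / (8.661 × 10^-3) = 0.119155 Ω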